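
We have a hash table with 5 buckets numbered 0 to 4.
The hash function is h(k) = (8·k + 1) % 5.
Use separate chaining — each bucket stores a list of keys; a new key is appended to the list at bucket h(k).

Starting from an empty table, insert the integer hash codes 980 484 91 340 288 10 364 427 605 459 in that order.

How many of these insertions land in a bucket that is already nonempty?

5

980 → bucket 1
484 → bucket 3
91 → bucket 4
340 → bucket 1 (collision)
288 → bucket 0
10 → bucket 1 (collision)
364 → bucket 3 (collision)
427 → bucket 2
605 → bucket 1 (collision)
459 → bucket 3 (collision)
Final buckets:
0: 288
1: 980 -> 340 -> 10 -> 605
2: 427
3: 484 -> 364 -> 459
4: 91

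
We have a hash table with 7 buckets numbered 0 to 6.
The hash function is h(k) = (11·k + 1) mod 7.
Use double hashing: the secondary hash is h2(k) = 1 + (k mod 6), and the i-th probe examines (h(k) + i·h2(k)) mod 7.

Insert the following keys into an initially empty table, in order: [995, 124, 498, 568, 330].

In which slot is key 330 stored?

995: h=5 -> slot 5
124: h=0 -> slot 0
498: h=5, h2=1, probe 5,6 -> slot 6
568: h=5, h2=5, probe 5,3 -> slot 3
330: h=5, h2=1, probe 5,6,0,1 -> slot 1
Table: [124, 330, —, 568, —, 995, 498]

1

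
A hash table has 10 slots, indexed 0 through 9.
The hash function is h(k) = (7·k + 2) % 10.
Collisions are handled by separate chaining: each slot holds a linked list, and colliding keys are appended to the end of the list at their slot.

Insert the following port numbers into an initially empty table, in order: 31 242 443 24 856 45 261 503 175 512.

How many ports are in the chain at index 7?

Insert 31: h=9, bucket 9 empty -> new chain.
Insert 242: h=6, bucket 6 empty -> new chain.
Insert 443: h=3, bucket 3 empty -> new chain.
Insert 24: h=0, bucket 0 empty -> new chain.
Insert 856: h=4, bucket 4 empty -> new chain.
Insert 45: h=7, bucket 7 empty -> new chain.
Insert 261: h=9, bucket 9 nonempty -> append to chain.
Insert 503: h=3, bucket 3 nonempty -> append to chain.
Insert 175: h=7, bucket 7 nonempty -> append to chain.
Insert 512: h=6, bucket 6 nonempty -> append to chain.
Final buckets:
0: 24
1: —
2: —
3: 443 -> 503
4: 856
5: —
6: 242 -> 512
7: 45 -> 175
8: —
9: 31 -> 261

2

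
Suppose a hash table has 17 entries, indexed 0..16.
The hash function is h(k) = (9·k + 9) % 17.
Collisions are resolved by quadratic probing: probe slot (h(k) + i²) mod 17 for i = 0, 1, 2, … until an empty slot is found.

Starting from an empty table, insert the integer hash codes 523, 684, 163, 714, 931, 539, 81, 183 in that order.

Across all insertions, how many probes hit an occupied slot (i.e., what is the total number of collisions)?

Insert 523: h=7, slot 7 empty → index 7.
Insert 684: h=11, slot 11 empty → index 11.
Insert 163: h=14, slot 14 empty → index 14.
Insert 714: h=9, slot 9 empty → index 9.
Insert 931: h=7, slot 7 occupied → index 8.
Insert 539: h=15, slot 15 empty → index 15.
Insert 81: h=7, slots 7,8,11 occupied → index 16.
Insert 183: h=7, slots 7,8,11,16 occupied → index 6.
Table: [-, -, -, -, -, -, 183, 523, 931, 714, -, 684, -, -, 163, 539, 81]

8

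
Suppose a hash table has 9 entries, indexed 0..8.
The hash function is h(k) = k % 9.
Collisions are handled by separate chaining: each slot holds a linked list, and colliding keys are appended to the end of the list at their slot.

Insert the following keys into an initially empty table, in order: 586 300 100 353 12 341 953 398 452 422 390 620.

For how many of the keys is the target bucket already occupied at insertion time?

586 -> bucket 1
300 -> bucket 3
100 -> bucket 1 (collision)
353 -> bucket 2
12 -> bucket 3 (collision)
341 -> bucket 8
953 -> bucket 8 (collision)
398 -> bucket 2 (collision)
452 -> bucket 2 (collision)
422 -> bucket 8 (collision)
390 -> bucket 3 (collision)
620 -> bucket 8 (collision)
Final buckets:
0: —
1: 586 -> 100
2: 353 -> 398 -> 452
3: 300 -> 12 -> 390
4: —
5: —
6: —
7: —
8: 341 -> 953 -> 422 -> 620

8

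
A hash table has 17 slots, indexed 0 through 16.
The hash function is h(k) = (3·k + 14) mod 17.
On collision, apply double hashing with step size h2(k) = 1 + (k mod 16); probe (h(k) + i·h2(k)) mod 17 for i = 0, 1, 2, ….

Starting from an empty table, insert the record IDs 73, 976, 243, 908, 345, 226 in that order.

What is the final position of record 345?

73 hashes to 12; slot 12 is free => place at 12.
976 hashes to 1; slot 1 is free => place at 1.
243 hashes to 12, h2=4; 12 taken => place at 16.
908 hashes to 1, h2=13; 1 taken => place at 14.
345 hashes to 12, h2=10; 12 taken => place at 5.
226 hashes to 12, h2=3; 12 taken => place at 15.
Table: [∅, 976, ∅, ∅, ∅, 345, ∅, ∅, ∅, ∅, ∅, ∅, 73, ∅, 908, 226, 243]

5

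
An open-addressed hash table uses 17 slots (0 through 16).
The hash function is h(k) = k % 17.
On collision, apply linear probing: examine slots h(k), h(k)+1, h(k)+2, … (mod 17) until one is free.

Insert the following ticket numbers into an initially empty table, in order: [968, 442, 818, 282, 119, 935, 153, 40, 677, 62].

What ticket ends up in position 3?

968 hashes to 16; slot 16 is free -> place at 16.
442 hashes to 0; slot 0 is free -> place at 0.
818 hashes to 2; slot 2 is free -> place at 2.
282 hashes to 10; slot 10 is free -> place at 10.
119 hashes to 0; 0 taken -> place at 1.
935 hashes to 0; 0,1,2 taken -> place at 3.
153 hashes to 0; 0,1,2,3 taken -> place at 4.
40 hashes to 6; slot 6 is free -> place at 6.
677 hashes to 14; slot 14 is free -> place at 14.
62 hashes to 11; slot 11 is free -> place at 11.
Table: [442, 119, 818, 935, 153, ∅, 40, ∅, ∅, ∅, 282, 62, ∅, ∅, 677, ∅, 968]

935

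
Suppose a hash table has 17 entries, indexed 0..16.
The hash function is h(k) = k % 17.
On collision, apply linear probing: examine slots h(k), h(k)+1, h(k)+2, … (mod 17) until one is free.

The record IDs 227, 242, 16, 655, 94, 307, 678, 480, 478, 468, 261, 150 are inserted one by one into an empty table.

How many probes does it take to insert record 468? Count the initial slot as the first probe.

Insert 227: h=6, slot 6 empty → index 6.
Insert 242: h=4, slot 4 empty → index 4.
Insert 16: h=16, slot 16 empty → index 16.
Insert 655: h=9, slot 9 empty → index 9.
Insert 94: h=9, slot 9 occupied → index 10.
Insert 307: h=1, slot 1 empty → index 1.
Insert 678: h=15, slot 15 empty → index 15.
Insert 480: h=4, slot 4 occupied → index 5.
Insert 478: h=2, slot 2 empty → index 2.
Insert 468: h=9, slots 9,10 occupied → index 11.
Insert 261: h=6, slot 6 occupied → index 7.
Insert 150: h=14, slot 14 empty → index 14.
Table: [-, 307, 478, -, 242, 480, 227, 261, -, 655, 94, 468, -, -, 150, 678, 16]

3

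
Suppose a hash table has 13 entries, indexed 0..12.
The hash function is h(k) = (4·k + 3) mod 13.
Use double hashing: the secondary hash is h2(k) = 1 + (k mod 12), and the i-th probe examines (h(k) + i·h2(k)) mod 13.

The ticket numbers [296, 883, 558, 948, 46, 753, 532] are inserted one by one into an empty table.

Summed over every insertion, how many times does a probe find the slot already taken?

6

296: h=4 -> slot 4
883: h=12 -> slot 12
558: h=12, h2=7, probe 12,6 -> slot 6
948: h=12, h2=1, probe 12,0 -> slot 0
46: h=5 -> slot 5
753: h=12, h2=10, probe 12,9 -> slot 9
532: h=12, h2=5, probe 12,4,9,1 -> slot 1
Table: [948, 532, ., ., 296, 46, 558, ., ., 753, ., ., 883]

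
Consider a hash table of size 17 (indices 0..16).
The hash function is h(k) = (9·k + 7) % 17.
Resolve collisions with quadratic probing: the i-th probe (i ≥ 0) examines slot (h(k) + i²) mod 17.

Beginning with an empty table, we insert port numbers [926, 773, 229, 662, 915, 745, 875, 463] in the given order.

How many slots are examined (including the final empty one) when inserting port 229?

926 hashes to 11; slot 11 is free → place at 11.
773 hashes to 11; 11 taken → place at 12.
229 hashes to 11; 11,12 taken → place at 15.
662 hashes to 15; 15 taken → place at 16.
915 hashes to 14; slot 14 is free → place at 14.
745 hashes to 14; 14,15 taken → place at 1.
875 hashes to 11; 11,12,15 taken → place at 3.
463 hashes to 9; slot 9 is free → place at 9.
Table: [-, 745, -, 875, -, -, -, -, -, 463, -, 926, 773, -, 915, 229, 662]

3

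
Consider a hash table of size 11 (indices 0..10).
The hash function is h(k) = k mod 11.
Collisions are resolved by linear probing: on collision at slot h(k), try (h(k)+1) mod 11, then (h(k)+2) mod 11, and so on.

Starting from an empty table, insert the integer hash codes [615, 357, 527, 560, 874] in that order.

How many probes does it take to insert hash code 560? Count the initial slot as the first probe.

615: h=10 -> slot 10
357: h=5 -> slot 5
527: h=10, probe 10,0 -> slot 0
560: h=10, probe 10,0,1 -> slot 1
874: h=5, probe 5,6 -> slot 6
Table: [527, 560, _, _, _, 357, 874, _, _, _, 615]

3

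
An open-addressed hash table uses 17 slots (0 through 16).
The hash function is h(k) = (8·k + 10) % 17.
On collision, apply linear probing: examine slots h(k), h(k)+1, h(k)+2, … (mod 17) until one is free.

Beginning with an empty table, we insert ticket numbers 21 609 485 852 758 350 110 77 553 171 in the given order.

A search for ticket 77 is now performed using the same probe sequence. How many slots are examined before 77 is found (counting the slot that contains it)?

2

21 hashes to 8; slot 8 is free -> place at 8.
609 hashes to 3; slot 3 is free -> place at 3.
485 hashes to 14; slot 14 is free -> place at 14.
852 hashes to 9; slot 9 is free -> place at 9.
758 hashes to 5; slot 5 is free -> place at 5.
350 hashes to 5; 5 taken -> place at 6.
110 hashes to 6; 6 taken -> place at 7.
77 hashes to 14; 14 taken -> place at 15.
553 hashes to 14; 14,15 taken -> place at 16.
171 hashes to 1; slot 1 is free -> place at 1.
Table: [∅, 171, ∅, 609, ∅, 758, 350, 110, 21, 852, ∅, ∅, ∅, ∅, 485, 77, 553]
Lookup 77: h=14, probe 14,15 → found at 15.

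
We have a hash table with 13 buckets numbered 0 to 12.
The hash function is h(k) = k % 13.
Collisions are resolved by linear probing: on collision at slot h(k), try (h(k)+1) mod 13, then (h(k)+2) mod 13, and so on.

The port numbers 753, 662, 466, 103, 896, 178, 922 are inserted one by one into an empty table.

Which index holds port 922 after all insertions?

3

753: h=12 -> slot 12
662: h=12, probe 12,0 -> slot 0
466: h=11 -> slot 11
103: h=12, probe 12,0,1 -> slot 1
896: h=12, probe 12,0,1,2 -> slot 2
178: h=9 -> slot 9
922: h=12, probe 12,0,1,2,3 -> slot 3
Table: [662, 103, 896, 922, ∅, ∅, ∅, ∅, ∅, 178, ∅, 466, 753]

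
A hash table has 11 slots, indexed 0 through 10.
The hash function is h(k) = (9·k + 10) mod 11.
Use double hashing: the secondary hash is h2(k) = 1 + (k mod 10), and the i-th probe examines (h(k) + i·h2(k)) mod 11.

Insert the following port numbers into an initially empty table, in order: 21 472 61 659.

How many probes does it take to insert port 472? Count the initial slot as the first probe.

2

21 hashes to 1; slot 1 is free -> place at 1.
472 hashes to 1, h2=3; 1 taken -> place at 4.
61 hashes to 9; slot 9 is free -> place at 9.
659 hashes to 1, h2=10; 1 taken -> place at 0.
Table: [659, 21, —, —, 472, —, —, —, —, 61, —]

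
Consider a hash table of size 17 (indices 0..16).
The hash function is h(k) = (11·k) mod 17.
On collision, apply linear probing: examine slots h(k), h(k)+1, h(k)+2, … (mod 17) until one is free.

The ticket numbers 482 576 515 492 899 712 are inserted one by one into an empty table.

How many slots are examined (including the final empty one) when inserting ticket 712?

482 hashes to 15; slot 15 is free => place at 15.
576 hashes to 12; slot 12 is free => place at 12.
515 hashes to 4; slot 4 is free => place at 4.
492 hashes to 6; slot 6 is free => place at 6.
899 hashes to 12; 12 taken => place at 13.
712 hashes to 12; 12,13 taken => place at 14.
Table: [—, —, —, —, 515, —, 492, —, —, —, —, —, 576, 899, 712, 482, —]

3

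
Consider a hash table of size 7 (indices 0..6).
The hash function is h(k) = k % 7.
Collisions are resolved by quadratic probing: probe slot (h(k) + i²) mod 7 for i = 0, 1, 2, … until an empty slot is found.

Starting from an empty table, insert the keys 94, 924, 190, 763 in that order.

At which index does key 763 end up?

4

94: h=3 → slot 3
924: h=0 → slot 0
190: h=1 → slot 1
763: h=0, probe 0,1,4 → slot 4
Table: [924, 190, ∅, 94, 763, ∅, ∅]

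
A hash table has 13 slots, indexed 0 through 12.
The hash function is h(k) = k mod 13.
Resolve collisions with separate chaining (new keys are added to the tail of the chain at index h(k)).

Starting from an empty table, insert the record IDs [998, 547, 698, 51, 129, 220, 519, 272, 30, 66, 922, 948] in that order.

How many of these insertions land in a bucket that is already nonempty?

7

998 -> bucket 10
547 -> bucket 1
698 -> bucket 9
51 -> bucket 12
129 -> bucket 12 (collision)
220 -> bucket 12 (collision)
519 -> bucket 12 (collision)
272 -> bucket 12 (collision)
30 -> bucket 4
66 -> bucket 1 (collision)
922 -> bucket 12 (collision)
948 -> bucket 12 (collision)
Final buckets:
0: —
1: 547 -> 66
2: —
3: —
4: 30
5: —
6: —
7: —
8: —
9: 698
10: 998
11: —
12: 51 -> 129 -> 220 -> 519 -> 272 -> 922 -> 948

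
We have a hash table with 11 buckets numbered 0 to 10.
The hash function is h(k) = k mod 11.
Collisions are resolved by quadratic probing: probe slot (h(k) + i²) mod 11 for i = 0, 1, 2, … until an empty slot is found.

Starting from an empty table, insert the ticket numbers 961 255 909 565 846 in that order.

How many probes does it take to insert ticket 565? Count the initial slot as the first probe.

2

961: h=4 => slot 4
255: h=2 => slot 2
909: h=7 => slot 7
565: h=4, probe 4,5 => slot 5
846: h=10 => slot 10
Table: [—, —, 255, —, 961, 565, —, 909, —, —, 846]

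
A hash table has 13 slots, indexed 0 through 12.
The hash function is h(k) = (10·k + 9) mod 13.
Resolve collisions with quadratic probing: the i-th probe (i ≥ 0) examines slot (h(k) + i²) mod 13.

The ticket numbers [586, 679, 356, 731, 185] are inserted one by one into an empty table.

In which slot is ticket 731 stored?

586 hashes to 6; slot 6 is free → place at 6.
679 hashes to 0; slot 0 is free → place at 0.
356 hashes to 7; slot 7 is free → place at 7.
731 hashes to 0; 0 taken → place at 1.
185 hashes to 0; 0,1 taken → place at 4.
Table: [679, 731, -, -, 185, -, 586, 356, -, -, -, -, -]

1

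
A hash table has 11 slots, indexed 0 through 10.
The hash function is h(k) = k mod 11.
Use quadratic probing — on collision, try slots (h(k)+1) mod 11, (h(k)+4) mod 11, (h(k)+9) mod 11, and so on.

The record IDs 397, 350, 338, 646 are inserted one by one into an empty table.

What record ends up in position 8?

338

397: h=1 -> slot 1
350: h=9 -> slot 9
338: h=8 -> slot 8
646: h=8, probe 8,9,1,6 -> slot 6
Table: [_, 397, _, _, _, _, 646, _, 338, 350, _]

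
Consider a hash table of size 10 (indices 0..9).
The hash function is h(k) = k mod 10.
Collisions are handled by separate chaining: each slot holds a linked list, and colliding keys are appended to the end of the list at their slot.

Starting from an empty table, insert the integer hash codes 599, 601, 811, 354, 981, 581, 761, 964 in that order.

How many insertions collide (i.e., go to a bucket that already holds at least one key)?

599 -> bucket 9
601 -> bucket 1
811 -> bucket 1 (collision)
354 -> bucket 4
981 -> bucket 1 (collision)
581 -> bucket 1 (collision)
761 -> bucket 1 (collision)
964 -> bucket 4 (collision)
Final buckets:
0: .
1: 601 -> 811 -> 981 -> 581 -> 761
2: .
3: .
4: 354 -> 964
5: .
6: .
7: .
8: .
9: 599

5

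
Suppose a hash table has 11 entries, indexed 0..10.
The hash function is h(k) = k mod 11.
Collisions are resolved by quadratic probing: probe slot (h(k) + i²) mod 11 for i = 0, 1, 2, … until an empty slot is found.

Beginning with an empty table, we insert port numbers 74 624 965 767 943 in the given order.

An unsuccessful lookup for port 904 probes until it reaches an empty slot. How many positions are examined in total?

2

74: h=8 → slot 8
624: h=8, probe 8,9 → slot 9
965: h=8, probe 8,9,1 → slot 1
767: h=8, probe 8,9,1,6 → slot 6
943: h=8, probe 8,9,1,6,2 → slot 2
Table: [_, 965, 943, _, _, _, 767, _, 74, 624, _]
Lookup 904: h=2, probe 2,3 → slot 3 empty, not found.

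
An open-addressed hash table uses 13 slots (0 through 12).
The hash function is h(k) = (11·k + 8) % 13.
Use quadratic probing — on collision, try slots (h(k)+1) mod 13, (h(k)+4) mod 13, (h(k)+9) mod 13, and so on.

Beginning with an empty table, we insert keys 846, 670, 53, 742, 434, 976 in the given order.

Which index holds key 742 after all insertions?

846: h=6 -> slot 6
670: h=7 -> slot 7
53: h=6, probe 6,7,10 -> slot 10
742: h=6, probe 6,7,10,2 -> slot 2
434: h=11 -> slot 11
976: h=6, probe 6,7,10,2,9 -> slot 9
Table: [_, _, 742, _, _, _, 846, 670, _, 976, 53, 434, _]

2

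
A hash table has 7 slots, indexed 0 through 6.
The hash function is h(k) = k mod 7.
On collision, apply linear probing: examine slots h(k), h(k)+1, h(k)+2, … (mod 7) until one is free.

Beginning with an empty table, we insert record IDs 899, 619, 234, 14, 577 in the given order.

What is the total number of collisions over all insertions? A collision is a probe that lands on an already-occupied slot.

899: h=3 → slot 3
619: h=3, probe 3,4 → slot 4
234: h=3, probe 3,4,5 → slot 5
14: h=0 → slot 0
577: h=3, probe 3,4,5,6 → slot 6
Table: [14, ∅, ∅, 899, 619, 234, 577]

6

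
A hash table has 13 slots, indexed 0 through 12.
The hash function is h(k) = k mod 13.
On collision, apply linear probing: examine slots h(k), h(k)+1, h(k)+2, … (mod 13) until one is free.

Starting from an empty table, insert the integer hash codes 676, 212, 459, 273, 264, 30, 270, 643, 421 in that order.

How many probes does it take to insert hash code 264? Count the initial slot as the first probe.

676 hashes to 0; slot 0 is free → place at 0.
212 hashes to 4; slot 4 is free → place at 4.
459 hashes to 4; 4 taken → place at 5.
273 hashes to 0; 0 taken → place at 1.
264 hashes to 4; 4,5 taken → place at 6.
30 hashes to 4; 4,5,6 taken → place at 7.
270 hashes to 10; slot 10 is free → place at 10.
643 hashes to 6; 6,7 taken → place at 8.
421 hashes to 5; 5,6,7,8 taken → place at 9.
Table: [676, 273, —, —, 212, 459, 264, 30, 643, 421, 270, —, —]

3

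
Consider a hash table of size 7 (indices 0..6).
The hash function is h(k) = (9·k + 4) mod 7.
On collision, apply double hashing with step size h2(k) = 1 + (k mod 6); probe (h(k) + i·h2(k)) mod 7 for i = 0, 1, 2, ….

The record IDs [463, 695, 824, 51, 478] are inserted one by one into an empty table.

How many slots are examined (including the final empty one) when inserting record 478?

3

463: h=6 -> slot 6
695: h=1 -> slot 1
824: h=0 -> slot 0
51: h=1, h2=4, probe 1,5 -> slot 5
478: h=1, h2=5, probe 1,6,4 -> slot 4
Table: [824, 695, —, —, 478, 51, 463]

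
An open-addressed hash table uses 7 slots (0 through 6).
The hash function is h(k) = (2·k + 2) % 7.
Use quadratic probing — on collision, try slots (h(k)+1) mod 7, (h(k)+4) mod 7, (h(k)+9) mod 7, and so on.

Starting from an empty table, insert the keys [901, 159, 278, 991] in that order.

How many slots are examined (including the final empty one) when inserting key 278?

3

Insert 901: h=5, slot 5 empty -> index 5.
Insert 159: h=5, slot 5 occupied -> index 6.
Insert 278: h=5, slots 5,6 occupied -> index 2.
Insert 991: h=3, slot 3 empty -> index 3.
Table: [_, _, 278, 991, _, 901, 159]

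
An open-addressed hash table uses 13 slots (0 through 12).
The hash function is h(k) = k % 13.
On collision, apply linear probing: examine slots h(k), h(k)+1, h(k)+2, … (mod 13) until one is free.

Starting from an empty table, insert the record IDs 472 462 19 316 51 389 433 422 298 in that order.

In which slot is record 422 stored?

472: h=4 -> slot 4
462: h=7 -> slot 7
19: h=6 -> slot 6
316: h=4, probe 4,5 -> slot 5
51: h=12 -> slot 12
389: h=12, probe 12,0 -> slot 0
433: h=4, probe 4,5,6,7,8 -> slot 8
422: h=6, probe 6,7,8,9 -> slot 9
298: h=12, probe 12,0,1 -> slot 1
Table: [389, 298, ., ., 472, 316, 19, 462, 433, 422, ., ., 51]

9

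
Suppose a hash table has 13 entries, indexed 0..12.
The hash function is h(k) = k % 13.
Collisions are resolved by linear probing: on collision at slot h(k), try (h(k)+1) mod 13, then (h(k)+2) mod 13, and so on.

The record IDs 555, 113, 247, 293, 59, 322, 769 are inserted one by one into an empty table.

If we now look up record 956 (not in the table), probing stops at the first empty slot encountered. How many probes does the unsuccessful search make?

555: h=9 -> slot 9
113: h=9, probe 9,10 -> slot 10
247: h=0 -> slot 0
293: h=7 -> slot 7
59: h=7, probe 7,8 -> slot 8
322: h=10, probe 10,11 -> slot 11
769: h=2 -> slot 2
Table: [247, _, 769, _, _, _, _, 293, 59, 555, 113, 322, _]
Lookup 956: h=7, probe 7,8,9,10,11,12 → slot 12 empty, not found.

6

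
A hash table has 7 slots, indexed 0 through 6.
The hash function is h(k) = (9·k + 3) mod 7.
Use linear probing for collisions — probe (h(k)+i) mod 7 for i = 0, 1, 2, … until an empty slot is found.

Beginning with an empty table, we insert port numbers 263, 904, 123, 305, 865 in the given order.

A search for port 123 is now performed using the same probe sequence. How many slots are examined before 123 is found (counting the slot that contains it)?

3

263 hashes to 4; slot 4 is free => place at 4.
904 hashes to 5; slot 5 is free => place at 5.
123 hashes to 4; 4,5 taken => place at 6.
305 hashes to 4; 4,5,6 taken => place at 0.
865 hashes to 4; 4,5,6,0 taken => place at 1.
Table: [305, 865, -, -, 263, 904, 123]
Lookup 123: h=4, probe 4,5,6 → found at 6.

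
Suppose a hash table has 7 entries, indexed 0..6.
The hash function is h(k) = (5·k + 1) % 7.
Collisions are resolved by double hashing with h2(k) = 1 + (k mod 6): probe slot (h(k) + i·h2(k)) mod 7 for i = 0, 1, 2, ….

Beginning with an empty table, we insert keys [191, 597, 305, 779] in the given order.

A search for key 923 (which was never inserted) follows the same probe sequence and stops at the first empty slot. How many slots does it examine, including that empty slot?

191: h=4 -> slot 4
597: h=4, h2=4, probe 4,1 -> slot 1
305: h=0 -> slot 0
779: h=4, h2=6, probe 4,3 -> slot 3
Table: [305, 597, ., 779, 191, ., .]
Lookup 923: h=3, h2=6, probe 3,2 → slot 2 empty, not found.

2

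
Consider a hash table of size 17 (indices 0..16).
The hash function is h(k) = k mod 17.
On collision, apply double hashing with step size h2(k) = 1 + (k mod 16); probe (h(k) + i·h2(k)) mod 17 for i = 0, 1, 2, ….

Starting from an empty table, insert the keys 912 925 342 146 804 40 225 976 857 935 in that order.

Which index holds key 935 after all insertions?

16

912 hashes to 11; slot 11 is free → place at 11.
925 hashes to 7; slot 7 is free → place at 7.
342 hashes to 2; slot 2 is free → place at 2.
146 hashes to 10; slot 10 is free → place at 10.
804 hashes to 5; slot 5 is free → place at 5.
40 hashes to 6; slot 6 is free → place at 6.
225 hashes to 4; slot 4 is free → place at 4.
976 hashes to 7, h2=1; 7 taken → place at 8.
857 hashes to 7, h2=10; 7 taken → place at 0.
935 hashes to 0, h2=8; 0,8 taken → place at 16.
Table: [857, ∅, 342, ∅, 225, 804, 40, 925, 976, ∅, 146, 912, ∅, ∅, ∅, ∅, 935]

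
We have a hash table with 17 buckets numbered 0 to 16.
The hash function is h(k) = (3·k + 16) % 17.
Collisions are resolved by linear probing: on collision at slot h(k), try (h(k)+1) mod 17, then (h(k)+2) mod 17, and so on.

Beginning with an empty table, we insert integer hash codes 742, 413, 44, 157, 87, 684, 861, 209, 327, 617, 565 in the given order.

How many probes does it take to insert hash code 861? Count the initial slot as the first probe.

742: h=15 => slot 15
413: h=14 => slot 14
44: h=12 => slot 12
157: h=11 => slot 11
87: h=5 => slot 5
684: h=11, probe 11,12,13 => slot 13
861: h=15, probe 15,16 => slot 16
209: h=14, probe 14,15,16,0 => slot 0
327: h=11, probe 11,12,13,14,15,16,0,1 => slot 1
617: h=14, probe 14,15,16,0,1,2 => slot 2
565: h=11, probe 11,12,13,14,15,16,0,1,2,3 => slot 3
Table: [209, 327, 617, 565, ∅, 87, ∅, ∅, ∅, ∅, ∅, 157, 44, 684, 413, 742, 861]

2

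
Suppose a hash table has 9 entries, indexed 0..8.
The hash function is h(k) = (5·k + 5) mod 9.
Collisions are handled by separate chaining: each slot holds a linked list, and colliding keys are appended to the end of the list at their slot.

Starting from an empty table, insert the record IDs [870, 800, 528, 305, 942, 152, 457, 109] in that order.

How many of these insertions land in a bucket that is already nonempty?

870 -> bucket 8
800 -> bucket 0
528 -> bucket 8 (collision)
305 -> bucket 0 (collision)
942 -> bucket 8 (collision)
152 -> bucket 0 (collision)
457 -> bucket 4
109 -> bucket 1
Final buckets:
0: 800 -> 305 -> 152
1: 109
2: .
3: .
4: 457
5: .
6: .
7: .
8: 870 -> 528 -> 942

4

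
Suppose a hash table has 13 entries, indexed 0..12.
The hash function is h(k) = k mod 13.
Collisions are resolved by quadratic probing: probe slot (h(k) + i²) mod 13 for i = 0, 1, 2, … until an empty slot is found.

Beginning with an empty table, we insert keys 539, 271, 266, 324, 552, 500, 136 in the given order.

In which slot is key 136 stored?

9

539 hashes to 6; slot 6 is free -> place at 6.
271 hashes to 11; slot 11 is free -> place at 11.
266 hashes to 6; 6 taken -> place at 7.
324 hashes to 12; slot 12 is free -> place at 12.
552 hashes to 6; 6,7 taken -> place at 10.
500 hashes to 6; 6,7,10 taken -> place at 2.
136 hashes to 6; 6,7,10,2 taken -> place at 9.
Table: [—, —, 500, —, —, —, 539, 266, —, 136, 552, 271, 324]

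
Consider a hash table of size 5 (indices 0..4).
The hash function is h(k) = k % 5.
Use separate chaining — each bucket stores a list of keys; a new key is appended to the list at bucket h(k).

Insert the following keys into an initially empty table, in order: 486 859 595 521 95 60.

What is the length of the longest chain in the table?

Insert 486: h=1, bucket 1 empty -> new chain.
Insert 859: h=4, bucket 4 empty -> new chain.
Insert 595: h=0, bucket 0 empty -> new chain.
Insert 521: h=1, bucket 1 nonempty -> append to chain.
Insert 95: h=0, bucket 0 nonempty -> append to chain.
Insert 60: h=0, bucket 0 nonempty -> append to chain.
Final buckets:
0: 595 -> 95 -> 60
1: 486 -> 521
2: .
3: .
4: 859

3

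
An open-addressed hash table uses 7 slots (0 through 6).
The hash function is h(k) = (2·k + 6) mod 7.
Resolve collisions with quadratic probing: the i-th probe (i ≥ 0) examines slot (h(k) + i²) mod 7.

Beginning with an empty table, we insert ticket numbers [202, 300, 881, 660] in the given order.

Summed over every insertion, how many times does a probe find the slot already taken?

3

202: h=4 -> slot 4
300: h=4, probe 4,5 -> slot 5
881: h=4, probe 4,5,1 -> slot 1
660: h=3 -> slot 3
Table: [—, 881, —, 660, 202, 300, —]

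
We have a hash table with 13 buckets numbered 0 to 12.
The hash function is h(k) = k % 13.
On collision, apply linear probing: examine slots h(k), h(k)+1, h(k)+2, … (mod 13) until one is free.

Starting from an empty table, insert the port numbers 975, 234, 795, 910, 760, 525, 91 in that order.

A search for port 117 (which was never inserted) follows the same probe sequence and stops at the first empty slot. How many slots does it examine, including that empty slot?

8

975: h=0 => slot 0
234: h=0, probe 0,1 => slot 1
795: h=2 => slot 2
910: h=0, probe 0,1,2,3 => slot 3
760: h=6 => slot 6
525: h=5 => slot 5
91: h=0, probe 0,1,2,3,4 => slot 4
Table: [975, 234, 795, 910, 91, 525, 760, —, —, —, —, —, —]
Lookup 117: h=0, probe 0,1,2,3,4,5,6,7 → slot 7 empty, not found.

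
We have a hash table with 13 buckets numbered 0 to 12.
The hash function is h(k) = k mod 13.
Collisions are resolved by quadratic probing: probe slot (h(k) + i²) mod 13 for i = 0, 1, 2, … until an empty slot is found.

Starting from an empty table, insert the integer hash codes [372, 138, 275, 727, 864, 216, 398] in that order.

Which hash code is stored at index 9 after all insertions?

138

372: h=8 → slot 8
138: h=8, probe 8,9 → slot 9
275: h=2 → slot 2
727: h=12 → slot 12
864: h=6 → slot 6
216: h=8, probe 8,9,12,4 → slot 4
398: h=8, probe 8,9,12,4,11 → slot 11
Table: [∅, ∅, 275, ∅, 216, ∅, 864, ∅, 372, 138, ∅, 398, 727]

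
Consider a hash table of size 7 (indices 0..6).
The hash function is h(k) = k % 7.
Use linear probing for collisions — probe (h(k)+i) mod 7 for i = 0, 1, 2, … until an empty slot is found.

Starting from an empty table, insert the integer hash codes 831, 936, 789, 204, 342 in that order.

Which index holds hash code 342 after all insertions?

2

831: h=5 → slot 5
936: h=5, probe 5,6 → slot 6
789: h=5, probe 5,6,0 → slot 0
204: h=1 → slot 1
342: h=6, probe 6,0,1,2 → slot 2
Table: [789, 204, 342, —, —, 831, 936]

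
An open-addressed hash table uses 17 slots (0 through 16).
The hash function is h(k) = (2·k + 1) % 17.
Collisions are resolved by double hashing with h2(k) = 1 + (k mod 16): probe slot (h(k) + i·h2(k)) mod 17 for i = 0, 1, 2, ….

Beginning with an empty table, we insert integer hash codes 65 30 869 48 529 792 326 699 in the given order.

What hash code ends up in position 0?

Insert 65: h=12, slot 12 empty → index 12.
Insert 30: h=10, slot 10 empty → index 10.
Insert 869: h=5, slot 5 empty → index 5.
Insert 48: h=12, h2=1, slot 12 occupied → index 13.
Insert 529: h=5, h2=2, slot 5 occupied → index 7.
Insert 792: h=4, slot 4 empty → index 4.
Insert 326: h=7, h2=7, slot 7 occupied → index 14.
Insert 699: h=5, h2=12, slot 5 occupied → index 0.
Table: [699, -, -, -, 792, 869, -, 529, -, -, 30, -, 65, 48, 326, -, -]

699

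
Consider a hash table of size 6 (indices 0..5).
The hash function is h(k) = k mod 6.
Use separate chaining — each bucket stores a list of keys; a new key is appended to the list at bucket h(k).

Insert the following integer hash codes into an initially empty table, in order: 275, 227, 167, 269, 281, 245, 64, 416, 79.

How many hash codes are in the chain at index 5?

275 → bucket 5
227 → bucket 5 (collision)
167 → bucket 5 (collision)
269 → bucket 5 (collision)
281 → bucket 5 (collision)
245 → bucket 5 (collision)
64 → bucket 4
416 → bucket 2
79 → bucket 1
Final buckets:
0: —
1: 79
2: 416
3: —
4: 64
5: 275 -> 227 -> 167 -> 269 -> 281 -> 245

6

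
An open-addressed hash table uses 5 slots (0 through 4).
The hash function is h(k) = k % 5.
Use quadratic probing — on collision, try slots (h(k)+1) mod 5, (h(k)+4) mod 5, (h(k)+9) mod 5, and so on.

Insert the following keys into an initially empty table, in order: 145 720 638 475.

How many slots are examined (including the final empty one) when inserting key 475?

Insert 145: h=0, slot 0 empty => index 0.
Insert 720: h=0, slot 0 occupied => index 1.
Insert 638: h=3, slot 3 empty => index 3.
Insert 475: h=0, slots 0,1 occupied => index 4.
Table: [145, 720, _, 638, 475]

3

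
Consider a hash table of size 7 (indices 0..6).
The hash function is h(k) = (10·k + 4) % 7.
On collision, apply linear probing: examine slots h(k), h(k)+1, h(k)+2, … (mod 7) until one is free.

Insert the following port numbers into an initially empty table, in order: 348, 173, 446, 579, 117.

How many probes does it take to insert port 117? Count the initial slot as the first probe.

5

Insert 348: h=5, slot 5 empty → index 5.
Insert 173: h=5, slot 5 occupied → index 6.
Insert 446: h=5, slots 5,6 occupied → index 0.
Insert 579: h=5, slots 5,6,0 occupied → index 1.
Insert 117: h=5, slots 5,6,0,1 occupied → index 2.
Table: [446, 579, 117, ∅, ∅, 348, 173]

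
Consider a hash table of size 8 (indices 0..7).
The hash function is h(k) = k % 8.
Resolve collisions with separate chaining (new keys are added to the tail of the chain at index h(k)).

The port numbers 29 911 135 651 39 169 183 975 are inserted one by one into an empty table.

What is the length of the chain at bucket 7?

29 → bucket 5
911 → bucket 7
135 → bucket 7 (collision)
651 → bucket 3
39 → bucket 7 (collision)
169 → bucket 1
183 → bucket 7 (collision)
975 → bucket 7 (collision)
Final buckets:
0: .
1: 169
2: .
3: 651
4: .
5: 29
6: .
7: 911 -> 135 -> 39 -> 183 -> 975

5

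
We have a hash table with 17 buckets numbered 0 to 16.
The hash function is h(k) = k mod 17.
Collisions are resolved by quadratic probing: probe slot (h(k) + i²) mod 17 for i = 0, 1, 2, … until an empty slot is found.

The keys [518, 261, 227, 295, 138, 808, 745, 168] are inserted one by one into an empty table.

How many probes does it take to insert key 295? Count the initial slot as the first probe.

3

Insert 518: h=8, slot 8 empty → index 8.
Insert 261: h=6, slot 6 empty → index 6.
Insert 227: h=6, slot 6 occupied → index 7.
Insert 295: h=6, slots 6,7 occupied → index 10.
Insert 138: h=2, slot 2 empty → index 2.
Insert 808: h=9, slot 9 empty → index 9.
Insert 745: h=14, slot 14 empty → index 14.
Insert 168: h=15, slot 15 empty → index 15.
Table: [-, -, 138, -, -, -, 261, 227, 518, 808, 295, -, -, -, 745, 168, -]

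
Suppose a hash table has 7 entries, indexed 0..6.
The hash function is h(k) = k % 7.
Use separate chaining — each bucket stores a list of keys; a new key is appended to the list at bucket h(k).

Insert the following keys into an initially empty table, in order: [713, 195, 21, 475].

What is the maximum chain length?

713 → bucket 6
195 → bucket 6 (collision)
21 → bucket 0
475 → bucket 6 (collision)
Final buckets:
0: 21
1: _
2: _
3: _
4: _
5: _
6: 713 -> 195 -> 475

3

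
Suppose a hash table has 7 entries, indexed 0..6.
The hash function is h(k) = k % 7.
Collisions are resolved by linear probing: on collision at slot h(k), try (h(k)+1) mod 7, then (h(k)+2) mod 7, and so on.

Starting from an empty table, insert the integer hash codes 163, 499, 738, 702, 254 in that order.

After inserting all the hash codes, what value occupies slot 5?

702

163 hashes to 2; slot 2 is free => place at 2.
499 hashes to 2; 2 taken => place at 3.
738 hashes to 3; 3 taken => place at 4.
702 hashes to 2; 2,3,4 taken => place at 5.
254 hashes to 2; 2,3,4,5 taken => place at 6.
Table: [∅, ∅, 163, 499, 738, 702, 254]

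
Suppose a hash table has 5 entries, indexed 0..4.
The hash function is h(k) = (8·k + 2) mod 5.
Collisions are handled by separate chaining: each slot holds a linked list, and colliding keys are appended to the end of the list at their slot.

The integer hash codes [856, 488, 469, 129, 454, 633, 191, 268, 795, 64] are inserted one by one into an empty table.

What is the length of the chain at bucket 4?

Insert 856: h=0, bucket 0 empty → new chain.
Insert 488: h=1, bucket 1 empty → new chain.
Insert 469: h=4, bucket 4 empty → new chain.
Insert 129: h=4, bucket 4 nonempty → append to chain.
Insert 454: h=4, bucket 4 nonempty → append to chain.
Insert 633: h=1, bucket 1 nonempty → append to chain.
Insert 191: h=0, bucket 0 nonempty → append to chain.
Insert 268: h=1, bucket 1 nonempty → append to chain.
Insert 795: h=2, bucket 2 empty → new chain.
Insert 64: h=4, bucket 4 nonempty → append to chain.
Final buckets:
0: 856 -> 191
1: 488 -> 633 -> 268
2: 795
3: .
4: 469 -> 129 -> 454 -> 64

4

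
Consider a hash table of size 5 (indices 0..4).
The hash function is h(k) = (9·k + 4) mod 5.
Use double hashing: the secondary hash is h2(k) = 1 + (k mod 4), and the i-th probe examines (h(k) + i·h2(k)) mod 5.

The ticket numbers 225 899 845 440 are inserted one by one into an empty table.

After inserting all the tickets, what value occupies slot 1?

225: h=4 => slot 4
899: h=0 => slot 0
845: h=4, h2=2, probe 4,1 => slot 1
440: h=4, h2=1, probe 4,0,1,2 => slot 2
Table: [899, 845, 440, —, 225]

845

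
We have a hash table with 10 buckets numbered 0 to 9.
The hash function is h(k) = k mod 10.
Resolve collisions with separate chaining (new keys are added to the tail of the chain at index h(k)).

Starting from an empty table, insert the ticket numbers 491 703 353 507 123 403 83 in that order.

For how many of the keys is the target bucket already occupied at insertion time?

4

Insert 491: h=1, bucket 1 empty → new chain.
Insert 703: h=3, bucket 3 empty → new chain.
Insert 353: h=3, bucket 3 nonempty → append to chain.
Insert 507: h=7, bucket 7 empty → new chain.
Insert 123: h=3, bucket 3 nonempty → append to chain.
Insert 403: h=3, bucket 3 nonempty → append to chain.
Insert 83: h=3, bucket 3 nonempty → append to chain.
Final buckets:
0: ∅
1: 491
2: ∅
3: 703 -> 353 -> 123 -> 403 -> 83
4: ∅
5: ∅
6: ∅
7: 507
8: ∅
9: ∅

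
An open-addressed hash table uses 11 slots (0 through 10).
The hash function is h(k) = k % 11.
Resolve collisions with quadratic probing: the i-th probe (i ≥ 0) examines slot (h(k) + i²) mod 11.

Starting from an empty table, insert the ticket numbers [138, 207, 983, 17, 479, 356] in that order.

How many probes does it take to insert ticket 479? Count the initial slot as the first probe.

3

138: h=6 → slot 6
207: h=9 → slot 9
983: h=4 → slot 4
17: h=6, probe 6,7 → slot 7
479: h=6, probe 6,7,10 → slot 10
356: h=4, probe 4,5 → slot 5
Table: [—, —, —, —, 983, 356, 138, 17, —, 207, 479]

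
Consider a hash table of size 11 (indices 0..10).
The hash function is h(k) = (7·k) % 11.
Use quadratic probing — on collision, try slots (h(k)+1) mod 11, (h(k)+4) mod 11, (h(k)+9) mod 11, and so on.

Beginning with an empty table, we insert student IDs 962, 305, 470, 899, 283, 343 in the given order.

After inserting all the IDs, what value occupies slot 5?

470

Insert 962: h=2, slot 2 empty -> index 2.
Insert 305: h=1, slot 1 empty -> index 1.
Insert 470: h=1, slots 1,2 occupied -> index 5.
Insert 899: h=1, slots 1,2,5 occupied -> index 10.
Insert 283: h=1, slots 1,2,5,10 occupied -> index 6.
Insert 343: h=3, slot 3 empty -> index 3.
Table: [-, 305, 962, 343, -, 470, 283, -, -, -, 899]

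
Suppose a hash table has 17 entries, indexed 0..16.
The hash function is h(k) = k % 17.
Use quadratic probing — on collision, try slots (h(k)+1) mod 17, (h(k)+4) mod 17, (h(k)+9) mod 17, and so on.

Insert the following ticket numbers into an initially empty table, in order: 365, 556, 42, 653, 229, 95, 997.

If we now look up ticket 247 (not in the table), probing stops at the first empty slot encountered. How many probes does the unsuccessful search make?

365 hashes to 8; slot 8 is free -> place at 8.
556 hashes to 12; slot 12 is free -> place at 12.
42 hashes to 8; 8 taken -> place at 9.
653 hashes to 7; slot 7 is free -> place at 7.
229 hashes to 8; 8,9,12 taken -> place at 0.
95 hashes to 10; slot 10 is free -> place at 10.
997 hashes to 11; slot 11 is free -> place at 11.
Table: [229, —, —, —, —, —, —, 653, 365, 42, 95, 997, 556, —, —, —, —]
Lookup 247: h=9, probe 9,10,13 → slot 13 empty, not found.

3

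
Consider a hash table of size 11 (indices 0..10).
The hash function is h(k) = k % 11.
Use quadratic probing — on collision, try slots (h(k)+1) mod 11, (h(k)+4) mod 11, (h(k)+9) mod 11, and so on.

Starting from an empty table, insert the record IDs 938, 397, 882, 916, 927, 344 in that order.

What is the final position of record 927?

938: h=3 -> slot 3
397: h=1 -> slot 1
882: h=2 -> slot 2
916: h=3, probe 3,4 -> slot 4
927: h=3, probe 3,4,7 -> slot 7
344: h=3, probe 3,4,7,1,8 -> slot 8
Table: [∅, 397, 882, 938, 916, ∅, ∅, 927, 344, ∅, ∅]

7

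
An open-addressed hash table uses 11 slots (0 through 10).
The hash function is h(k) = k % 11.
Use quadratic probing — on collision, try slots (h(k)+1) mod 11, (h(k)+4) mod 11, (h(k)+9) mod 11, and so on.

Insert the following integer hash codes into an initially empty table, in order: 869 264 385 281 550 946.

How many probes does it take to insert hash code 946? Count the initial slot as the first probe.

5

869: h=0 → slot 0
264: h=0, probe 0,1 → slot 1
385: h=0, probe 0,1,4 → slot 4
281: h=6 → slot 6
550: h=0, probe 0,1,4,9 → slot 9
946: h=0, probe 0,1,4,9,5 → slot 5
Table: [869, 264, _, _, 385, 946, 281, _, _, 550, _]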